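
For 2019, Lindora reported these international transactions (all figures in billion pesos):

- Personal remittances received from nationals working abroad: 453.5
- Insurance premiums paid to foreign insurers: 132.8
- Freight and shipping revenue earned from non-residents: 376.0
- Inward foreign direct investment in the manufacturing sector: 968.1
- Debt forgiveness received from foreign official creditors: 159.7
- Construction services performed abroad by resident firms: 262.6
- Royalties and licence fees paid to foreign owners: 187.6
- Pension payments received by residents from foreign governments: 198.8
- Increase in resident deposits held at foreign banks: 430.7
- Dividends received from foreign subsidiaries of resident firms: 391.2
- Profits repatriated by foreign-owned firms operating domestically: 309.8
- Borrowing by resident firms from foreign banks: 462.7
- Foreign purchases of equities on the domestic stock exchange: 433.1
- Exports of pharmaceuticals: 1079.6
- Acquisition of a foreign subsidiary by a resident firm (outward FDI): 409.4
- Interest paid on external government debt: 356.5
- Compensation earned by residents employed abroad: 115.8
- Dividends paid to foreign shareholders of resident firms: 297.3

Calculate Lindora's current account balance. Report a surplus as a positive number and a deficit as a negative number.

Goods: 1079.6
Services: 262.6 - 187.6 - 132.8 + 376.0 = 318.2
Primary income: -309.8 + 391.2 - 356.5 + 115.8 - 297.3 = -456.6
Secondary income: 198.8 + 453.5 = 652.3
Current account = 1079.6 + 318.2 + (-456.6) + 652.3 = 1593.5
(Excluded from the current account — financial account: inward foreign direct investment in the manufacturing sector 968.1, increase in resident deposits held at foreign banks 430.7, borrowing by resident firms from foreign banks 462.7, foreign purchases of equities on the domestic stock exchange 433.1, acquisition of a foreign subsidiary by a resident firm (outward FDI) 409.4; capital account: debt forgiveness received from foreign official creditors 159.7.)

1593.5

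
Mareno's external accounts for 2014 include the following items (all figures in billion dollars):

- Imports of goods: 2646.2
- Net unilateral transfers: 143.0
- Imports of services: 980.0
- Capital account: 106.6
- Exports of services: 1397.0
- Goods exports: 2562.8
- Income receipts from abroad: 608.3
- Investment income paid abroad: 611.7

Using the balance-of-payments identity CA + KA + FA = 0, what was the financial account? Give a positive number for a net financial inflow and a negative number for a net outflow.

Goods balance = 2562.8 - 2646.2 = -83.4
Services balance = 1397.0 - 980.0 = 417.0
Trade balance (goods + services) = -83.4 + 417.0 = 333.6
Net primary income = 608.3 - 611.7 = -3.4
Net secondary income = 143.0
Current account = 333.6 + (-3.4) + 143.0 = 473.2
Financial account = -(473.2 + 106.6) = -579.8

-579.8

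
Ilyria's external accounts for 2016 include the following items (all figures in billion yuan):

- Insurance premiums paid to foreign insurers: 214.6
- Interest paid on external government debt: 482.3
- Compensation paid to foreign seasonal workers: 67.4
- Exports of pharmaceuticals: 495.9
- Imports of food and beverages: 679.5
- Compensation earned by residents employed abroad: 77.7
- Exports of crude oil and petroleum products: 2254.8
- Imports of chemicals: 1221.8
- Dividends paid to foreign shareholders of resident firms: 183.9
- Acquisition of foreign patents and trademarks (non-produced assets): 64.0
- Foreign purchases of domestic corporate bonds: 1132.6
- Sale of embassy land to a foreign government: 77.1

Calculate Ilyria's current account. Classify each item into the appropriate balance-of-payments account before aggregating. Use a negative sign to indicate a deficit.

Goods: -679.5 + 2254.8 - 1221.8 + 495.9 = 849.4
Services: -214.6
Primary income: -482.3 - 67.4 - 183.9 + 77.7 = -655.9
Current account = 849.4 + (-214.6) + (-655.9) = -21.1
(Excluded from the current account — capital account: acquisition of foreign patents and trademarks (non-produced assets) 64.0, sale of embassy land to a foreign government 77.1; financial account: foreign purchases of domestic corporate bonds 1132.6.)

-21.1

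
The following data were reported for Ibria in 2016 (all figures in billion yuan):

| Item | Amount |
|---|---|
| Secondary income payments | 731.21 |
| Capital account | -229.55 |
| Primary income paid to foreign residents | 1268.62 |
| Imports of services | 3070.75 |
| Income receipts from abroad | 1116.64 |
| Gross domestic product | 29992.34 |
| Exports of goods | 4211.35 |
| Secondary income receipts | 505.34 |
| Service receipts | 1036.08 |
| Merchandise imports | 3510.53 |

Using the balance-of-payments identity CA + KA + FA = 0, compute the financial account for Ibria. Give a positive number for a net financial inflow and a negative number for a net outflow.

Goods balance = 4211.35 - 3510.53 = 700.82
Services balance = 1036.08 - 3070.75 = -2034.67
Trade balance (goods + services) = 700.82 + (-2034.67) = -1333.85
Net primary income = 1116.64 - 1268.62 = -151.98
Net secondary income = 505.34 - 731.21 = -225.87
Current account = -1333.85 + (-151.98) + (-225.87) = -1711.70
Financial account = -(-1711.70 + (-229.55)) = 1941.25

1941.25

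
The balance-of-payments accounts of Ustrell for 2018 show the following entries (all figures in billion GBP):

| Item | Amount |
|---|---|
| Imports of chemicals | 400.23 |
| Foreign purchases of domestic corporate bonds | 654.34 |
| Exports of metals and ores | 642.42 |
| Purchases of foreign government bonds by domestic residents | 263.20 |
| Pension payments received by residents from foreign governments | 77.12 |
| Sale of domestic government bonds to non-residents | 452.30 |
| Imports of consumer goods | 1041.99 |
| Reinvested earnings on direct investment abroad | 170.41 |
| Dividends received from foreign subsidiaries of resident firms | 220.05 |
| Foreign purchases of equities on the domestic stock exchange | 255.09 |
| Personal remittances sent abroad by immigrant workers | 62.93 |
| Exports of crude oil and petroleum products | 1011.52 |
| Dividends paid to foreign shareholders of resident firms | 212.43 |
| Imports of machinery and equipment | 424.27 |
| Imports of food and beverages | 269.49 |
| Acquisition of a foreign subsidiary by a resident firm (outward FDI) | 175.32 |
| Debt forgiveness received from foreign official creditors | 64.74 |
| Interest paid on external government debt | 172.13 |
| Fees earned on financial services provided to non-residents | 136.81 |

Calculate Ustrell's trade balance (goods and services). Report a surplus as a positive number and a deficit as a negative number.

Goods: -424.27 - 1041.99 - 269.49 + 642.42 + 1011.52 - 400.23 = -482.04
Services: 136.81
Trade balance = -482.04 + 136.81 = -345.23
(Excluded from the trade balance — financial account: foreign purchases of domestic corporate bonds 654.34, purchases of foreign government bonds by domestic residents 263.20, sale of domestic government bonds to non-residents 452.30, foreign purchases of equities on the domestic stock exchange 255.09, acquisition of a foreign subsidiary by a resident firm (outward FDI) 175.32; secondary income: pension payments received by residents from foreign governments 77.12, personal remittances sent abroad by immigrant workers 62.93; primary income: reinvested earnings on direct investment abroad 170.41, dividends received from foreign subsidiaries of resident firms 220.05, dividends paid to foreign shareholders of resident firms 212.43, interest paid on external government debt 172.13; capital account: debt forgiveness received from foreign official creditors 64.74.)

-345.23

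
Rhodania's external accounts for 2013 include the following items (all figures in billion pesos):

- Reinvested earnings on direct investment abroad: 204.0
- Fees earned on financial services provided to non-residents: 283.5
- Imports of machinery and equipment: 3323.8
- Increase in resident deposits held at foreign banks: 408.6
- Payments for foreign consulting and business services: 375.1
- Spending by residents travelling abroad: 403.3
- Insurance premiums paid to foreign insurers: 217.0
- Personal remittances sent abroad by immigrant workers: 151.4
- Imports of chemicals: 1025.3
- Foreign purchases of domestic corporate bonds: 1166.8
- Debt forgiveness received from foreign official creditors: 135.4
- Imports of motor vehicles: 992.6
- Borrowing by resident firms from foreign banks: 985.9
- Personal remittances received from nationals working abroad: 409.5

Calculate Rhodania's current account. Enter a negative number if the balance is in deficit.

Goods: -3323.8 - 992.6 - 1025.3 = -5341.7
Services: 283.5 - 375.1 - 217.0 - 403.3 = -711.9
Primary income: 204.0
Secondary income: 409.5 - 151.4 = 258.1
Current account = (-5341.7) + (-711.9) + 204.0 + 258.1 = -5591.5
(Excluded from the current account — financial account: increase in resident deposits held at foreign banks 408.6, foreign purchases of domestic corporate bonds 1166.8, borrowing by resident firms from foreign banks 985.9; capital account: debt forgiveness received from foreign official creditors 135.4.)

-5591.5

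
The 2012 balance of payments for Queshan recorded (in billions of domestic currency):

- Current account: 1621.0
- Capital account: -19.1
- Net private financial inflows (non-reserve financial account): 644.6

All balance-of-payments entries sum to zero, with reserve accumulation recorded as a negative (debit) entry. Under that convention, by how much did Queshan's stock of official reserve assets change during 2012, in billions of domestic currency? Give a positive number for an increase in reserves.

Official reserve transactions balance = -(1621.0 + (-19.1) + 644.6) = -2246.5
An accumulation of reserves is recorded as a debit (negative entry), so the change in the stock of reserves is the negative of that balance.
Change in official reserves = -(-2246.5) = 2246.5

2246.5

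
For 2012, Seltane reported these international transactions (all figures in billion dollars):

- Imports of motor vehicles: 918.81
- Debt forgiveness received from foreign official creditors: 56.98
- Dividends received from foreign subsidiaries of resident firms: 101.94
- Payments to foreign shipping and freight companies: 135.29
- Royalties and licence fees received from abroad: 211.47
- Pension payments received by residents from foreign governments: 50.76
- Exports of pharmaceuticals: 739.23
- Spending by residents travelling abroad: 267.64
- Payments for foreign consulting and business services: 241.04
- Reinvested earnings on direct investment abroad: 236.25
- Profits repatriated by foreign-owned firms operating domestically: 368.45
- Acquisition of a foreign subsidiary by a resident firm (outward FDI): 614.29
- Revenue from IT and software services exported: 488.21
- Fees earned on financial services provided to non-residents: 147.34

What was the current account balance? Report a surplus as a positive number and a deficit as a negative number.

43.97

Goods: -918.81 + 739.23 = -179.58
Services: -135.29 - 241.04 + 211.47 - 267.64 + 147.34 + 488.21 = 203.05
Primary income: 101.94 - 368.45 + 236.25 = -30.26
Secondary income: 50.76
Current account = (-179.58) + 203.05 + (-30.26) + 50.76 = 43.97
(Excluded from the current account — capital account: debt forgiveness received from foreign official creditors 56.98; financial account: acquisition of a foreign subsidiary by a resident firm (outward FDI) 614.29.)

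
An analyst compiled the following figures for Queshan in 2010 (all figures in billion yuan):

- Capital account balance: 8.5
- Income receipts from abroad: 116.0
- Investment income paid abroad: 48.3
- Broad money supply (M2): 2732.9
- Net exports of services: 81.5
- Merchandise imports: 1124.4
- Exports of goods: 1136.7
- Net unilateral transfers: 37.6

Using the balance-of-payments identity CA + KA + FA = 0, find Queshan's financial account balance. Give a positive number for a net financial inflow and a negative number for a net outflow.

-207.6

Goods balance = 1136.7 - 1124.4 = 12.3
Services balance = 81.5
Trade balance (goods + services) = 12.3 + 81.5 = 93.8
Net primary income = 116.0 - 48.3 = 67.7
Net secondary income = 37.6
Current account = 93.8 + 67.7 + 37.6 = 199.1
Financial account = -(199.1 + 8.5) = -207.6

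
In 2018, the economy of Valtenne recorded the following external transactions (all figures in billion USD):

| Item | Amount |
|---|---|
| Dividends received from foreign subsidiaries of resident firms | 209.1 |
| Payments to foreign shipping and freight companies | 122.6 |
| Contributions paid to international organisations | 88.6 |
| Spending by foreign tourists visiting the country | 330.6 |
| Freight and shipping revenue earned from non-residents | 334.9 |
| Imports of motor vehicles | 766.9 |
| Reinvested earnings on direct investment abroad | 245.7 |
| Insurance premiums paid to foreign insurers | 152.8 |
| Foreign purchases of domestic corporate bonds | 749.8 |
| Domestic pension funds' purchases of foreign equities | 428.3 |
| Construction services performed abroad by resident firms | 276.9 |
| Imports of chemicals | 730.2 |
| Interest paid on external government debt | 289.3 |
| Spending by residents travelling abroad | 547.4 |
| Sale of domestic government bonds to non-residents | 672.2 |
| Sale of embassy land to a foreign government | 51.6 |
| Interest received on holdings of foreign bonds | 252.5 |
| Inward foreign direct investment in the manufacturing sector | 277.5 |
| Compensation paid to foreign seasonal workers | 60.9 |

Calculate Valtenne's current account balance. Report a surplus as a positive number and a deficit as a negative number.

-1109.0

Goods: -766.9 - 730.2 = -1497.1
Services: 334.9 + 330.6 - 547.4 - 152.8 - 122.6 + 276.9 = 119.6
Primary income: -289.3 + 252.5 - 60.9 + 245.7 + 209.1 = 357.1
Secondary income: -88.6
Current account = (-1497.1) + 119.6 + 357.1 + (-88.6) = -1109.0
(Excluded from the current account — financial account: foreign purchases of domestic corporate bonds 749.8, domestic pension funds' purchases of foreign equities 428.3, sale of domestic government bonds to non-residents 672.2, inward foreign direct investment in the manufacturing sector 277.5; capital account: sale of embassy land to a foreign government 51.6.)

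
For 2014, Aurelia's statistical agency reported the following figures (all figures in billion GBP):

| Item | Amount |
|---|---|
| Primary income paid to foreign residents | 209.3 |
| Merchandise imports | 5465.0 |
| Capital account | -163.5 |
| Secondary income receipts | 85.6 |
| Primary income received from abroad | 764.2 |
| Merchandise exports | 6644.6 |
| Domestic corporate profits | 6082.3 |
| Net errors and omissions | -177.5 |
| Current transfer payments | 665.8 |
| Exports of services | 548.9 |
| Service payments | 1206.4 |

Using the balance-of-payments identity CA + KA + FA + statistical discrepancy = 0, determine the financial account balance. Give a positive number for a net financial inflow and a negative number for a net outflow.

Goods balance = 6644.6 - 5465.0 = 1179.6
Services balance = 548.9 - 1206.4 = -657.5
Trade balance (goods + services) = 1179.6 + (-657.5) = 522.1
Net primary income = 764.2 - 209.3 = 554.9
Net secondary income = 85.6 - 665.8 = -580.2
Current account = 522.1 + 554.9 + (-580.2) = 496.8
Financial account = -(496.8 + (-163.5) + (-177.5)) = -155.8

-155.8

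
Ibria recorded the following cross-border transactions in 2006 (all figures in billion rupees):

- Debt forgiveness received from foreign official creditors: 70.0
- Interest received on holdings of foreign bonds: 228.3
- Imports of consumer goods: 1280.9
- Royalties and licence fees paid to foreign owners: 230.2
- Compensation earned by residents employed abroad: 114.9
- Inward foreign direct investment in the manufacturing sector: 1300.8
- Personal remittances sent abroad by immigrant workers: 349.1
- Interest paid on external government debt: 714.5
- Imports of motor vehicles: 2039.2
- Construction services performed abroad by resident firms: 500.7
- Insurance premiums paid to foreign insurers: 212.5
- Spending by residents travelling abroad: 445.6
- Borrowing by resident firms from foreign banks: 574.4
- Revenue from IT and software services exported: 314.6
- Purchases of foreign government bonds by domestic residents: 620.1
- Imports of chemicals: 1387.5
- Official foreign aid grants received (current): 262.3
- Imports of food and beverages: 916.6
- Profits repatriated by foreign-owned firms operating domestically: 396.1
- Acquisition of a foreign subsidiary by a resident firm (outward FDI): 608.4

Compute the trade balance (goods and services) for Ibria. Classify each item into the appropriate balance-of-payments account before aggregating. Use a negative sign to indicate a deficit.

-5697.2

Goods: -916.6 - 1387.5 - 1280.9 - 2039.2 = -5624.2
Services: 314.6 - 445.6 - 212.5 - 230.2 + 500.7 = -73.0
Trade balance = -5624.2 + (-73.0) = -5697.2
(Excluded from the trade balance — capital account: debt forgiveness received from foreign official creditors 70.0; primary income: interest received on holdings of foreign bonds 228.3, compensation earned by residents employed abroad 114.9, interest paid on external government debt 714.5, profits repatriated by foreign-owned firms operating domestically 396.1; financial account: inward foreign direct investment in the manufacturing sector 1300.8, borrowing by resident firms from foreign banks 574.4, purchases of foreign government bonds by domestic residents 620.1, acquisition of a foreign subsidiary by a resident firm (outward FDI) 608.4; secondary income: personal remittances sent abroad by immigrant workers 349.1, official foreign aid grants received (current) 262.3.)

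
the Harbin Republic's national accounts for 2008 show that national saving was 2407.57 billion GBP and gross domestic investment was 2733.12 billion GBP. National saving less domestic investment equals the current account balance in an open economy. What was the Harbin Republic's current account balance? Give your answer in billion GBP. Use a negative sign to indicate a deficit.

S - I = CA (net lending to the rest of the world).
CA = S - I = 2407.57 - 2733.12 = -325.55

-325.55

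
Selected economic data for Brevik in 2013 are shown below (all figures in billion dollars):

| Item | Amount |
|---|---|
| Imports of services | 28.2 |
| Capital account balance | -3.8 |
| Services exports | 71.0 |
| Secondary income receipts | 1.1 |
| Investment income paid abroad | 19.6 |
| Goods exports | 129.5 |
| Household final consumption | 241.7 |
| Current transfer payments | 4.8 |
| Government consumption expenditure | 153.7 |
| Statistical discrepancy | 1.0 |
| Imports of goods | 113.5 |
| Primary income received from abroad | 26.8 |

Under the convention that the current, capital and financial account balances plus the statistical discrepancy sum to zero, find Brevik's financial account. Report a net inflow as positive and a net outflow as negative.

Goods balance = 129.5 - 113.5 = 16.0
Services balance = 71.0 - 28.2 = 42.8
Trade balance (goods + services) = 16.0 + 42.8 = 58.8
Net primary income = 26.8 - 19.6 = 7.2
Net secondary income = 1.1 - 4.8 = -3.7
Current account = 58.8 + 7.2 + (-3.7) = 62.3
Financial account = -(62.3 + (-3.8) + 1.0) = -59.5

-59.5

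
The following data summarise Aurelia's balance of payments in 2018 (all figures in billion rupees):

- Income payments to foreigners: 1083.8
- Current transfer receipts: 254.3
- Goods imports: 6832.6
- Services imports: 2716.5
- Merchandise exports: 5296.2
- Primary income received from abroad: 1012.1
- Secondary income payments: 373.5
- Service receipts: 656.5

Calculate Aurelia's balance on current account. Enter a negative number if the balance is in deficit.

-3787.3

Goods balance = 5296.2 - 6832.6 = -1536.4
Services balance = 656.5 - 2716.5 = -2060.0
Trade balance (goods + services) = -1536.4 + (-2060.0) = -3596.4
Net primary income = 1012.1 - 1083.8 = -71.7
Net secondary income = 254.3 - 373.5 = -119.2
Current account = -3596.4 + (-71.7) + (-119.2) = -3787.3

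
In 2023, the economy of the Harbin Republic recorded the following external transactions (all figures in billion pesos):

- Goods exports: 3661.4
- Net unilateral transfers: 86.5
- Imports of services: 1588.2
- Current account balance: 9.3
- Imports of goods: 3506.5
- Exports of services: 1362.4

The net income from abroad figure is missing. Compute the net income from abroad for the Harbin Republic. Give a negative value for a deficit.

Current account = goods balance + services balance + net primary income + net secondary income
Sum of the known components = 15.6
Net income from abroad = CA - (known components) = 9.3 - 15.6 = -6.3

-6.3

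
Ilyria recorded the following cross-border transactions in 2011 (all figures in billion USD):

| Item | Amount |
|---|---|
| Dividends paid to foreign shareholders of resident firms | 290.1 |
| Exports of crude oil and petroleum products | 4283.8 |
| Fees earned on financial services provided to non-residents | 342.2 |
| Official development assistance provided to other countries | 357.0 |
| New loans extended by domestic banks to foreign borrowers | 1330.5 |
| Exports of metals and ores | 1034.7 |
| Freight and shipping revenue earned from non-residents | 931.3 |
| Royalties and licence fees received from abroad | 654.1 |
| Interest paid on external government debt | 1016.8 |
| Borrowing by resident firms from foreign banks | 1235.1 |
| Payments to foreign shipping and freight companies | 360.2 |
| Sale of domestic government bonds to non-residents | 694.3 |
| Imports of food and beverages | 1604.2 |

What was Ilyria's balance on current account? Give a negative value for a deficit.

3617.8

Goods: 4283.8 + 1034.7 - 1604.2 = 3714.3
Services: -360.2 + 342.2 + 931.3 + 654.1 = 1567.4
Primary income: -1016.8 - 290.1 = -1306.9
Secondary income: -357.0
Current account = 3714.3 + 1567.4 + (-1306.9) + (-357.0) = 3617.8
(Excluded from the current account — financial account: new loans extended by domestic banks to foreign borrowers 1330.5, borrowing by resident firms from foreign banks 1235.1, sale of domestic government bonds to non-residents 694.3.)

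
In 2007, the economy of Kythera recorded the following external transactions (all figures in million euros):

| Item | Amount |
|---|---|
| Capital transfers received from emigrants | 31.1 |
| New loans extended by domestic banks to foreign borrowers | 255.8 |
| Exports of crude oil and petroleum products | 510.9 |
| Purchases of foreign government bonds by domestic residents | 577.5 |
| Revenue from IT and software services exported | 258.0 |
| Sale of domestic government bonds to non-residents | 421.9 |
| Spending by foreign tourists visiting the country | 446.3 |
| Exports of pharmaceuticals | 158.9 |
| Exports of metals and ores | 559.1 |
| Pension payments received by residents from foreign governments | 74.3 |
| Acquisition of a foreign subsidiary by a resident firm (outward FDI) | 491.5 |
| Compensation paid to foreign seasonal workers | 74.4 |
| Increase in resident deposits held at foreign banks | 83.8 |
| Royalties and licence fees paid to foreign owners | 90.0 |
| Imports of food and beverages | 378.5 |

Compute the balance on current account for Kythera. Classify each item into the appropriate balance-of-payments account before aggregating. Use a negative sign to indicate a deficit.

Goods: 559.1 - 378.5 + 510.9 + 158.9 = 850.4
Services: 258.0 + 446.3 - 90.0 = 614.3
Primary income: -74.4
Secondary income: 74.3
Current account = 850.4 + 614.3 + (-74.4) + 74.3 = 1464.6
(Excluded from the current account — capital account: capital transfers received from emigrants 31.1; financial account: new loans extended by domestic banks to foreign borrowers 255.8, purchases of foreign government bonds by domestic residents 577.5, sale of domestic government bonds to non-residents 421.9, acquisition of a foreign subsidiary by a resident firm (outward FDI) 491.5, increase in resident deposits held at foreign banks 83.8.)

1464.6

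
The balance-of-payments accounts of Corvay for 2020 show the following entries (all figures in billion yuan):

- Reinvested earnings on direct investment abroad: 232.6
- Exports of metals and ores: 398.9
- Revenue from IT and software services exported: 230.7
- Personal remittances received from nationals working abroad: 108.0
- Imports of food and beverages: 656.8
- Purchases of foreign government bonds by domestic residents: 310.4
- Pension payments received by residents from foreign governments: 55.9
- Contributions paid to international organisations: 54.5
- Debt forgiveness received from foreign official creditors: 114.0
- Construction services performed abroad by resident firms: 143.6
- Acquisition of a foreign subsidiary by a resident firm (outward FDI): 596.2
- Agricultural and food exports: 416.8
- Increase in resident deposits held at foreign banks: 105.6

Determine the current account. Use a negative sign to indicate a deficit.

875.2

Goods: -656.8 + 416.8 + 398.9 = 158.9
Services: 143.6 + 230.7 = 374.3
Primary income: 232.6
Secondary income: -54.5 + 108.0 + 55.9 = 109.4
Current account = 158.9 + 374.3 + 232.6 + 109.4 = 875.2
(Excluded from the current account — financial account: purchases of foreign government bonds by domestic residents 310.4, acquisition of a foreign subsidiary by a resident firm (outward FDI) 596.2, increase in resident deposits held at foreign banks 105.6; capital account: debt forgiveness received from foreign official creditors 114.0.)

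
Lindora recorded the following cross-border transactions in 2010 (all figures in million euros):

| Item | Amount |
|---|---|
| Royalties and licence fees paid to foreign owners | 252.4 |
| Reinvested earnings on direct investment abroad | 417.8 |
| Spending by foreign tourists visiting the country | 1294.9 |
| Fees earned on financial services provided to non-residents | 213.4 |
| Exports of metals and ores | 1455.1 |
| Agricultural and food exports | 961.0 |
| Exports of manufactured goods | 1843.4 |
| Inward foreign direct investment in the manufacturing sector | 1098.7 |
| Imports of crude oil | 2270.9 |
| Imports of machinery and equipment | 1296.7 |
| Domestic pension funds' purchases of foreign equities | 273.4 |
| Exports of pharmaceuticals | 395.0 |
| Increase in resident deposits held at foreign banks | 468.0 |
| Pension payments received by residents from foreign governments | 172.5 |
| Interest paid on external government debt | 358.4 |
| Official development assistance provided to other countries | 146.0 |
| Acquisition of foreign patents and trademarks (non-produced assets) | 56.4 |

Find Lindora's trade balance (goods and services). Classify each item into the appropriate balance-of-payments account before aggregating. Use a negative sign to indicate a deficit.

Goods: -2270.9 - 1296.7 + 961.0 + 395.0 + 1455.1 + 1843.4 = 1086.9
Services: 1294.9 + 213.4 - 252.4 = 1255.9
Trade balance = 1086.9 + 1255.9 = 2342.8
(Excluded from the trade balance — primary income: reinvested earnings on direct investment abroad 417.8, interest paid on external government debt 358.4; financial account: inward foreign direct investment in the manufacturing sector 1098.7, domestic pension funds' purchases of foreign equities 273.4, increase in resident deposits held at foreign banks 468.0; secondary income: pension payments received by residents from foreign governments 172.5, official development assistance provided to other countries 146.0; capital account: acquisition of foreign patents and trademarks (non-produced assets) 56.4.)

2342.8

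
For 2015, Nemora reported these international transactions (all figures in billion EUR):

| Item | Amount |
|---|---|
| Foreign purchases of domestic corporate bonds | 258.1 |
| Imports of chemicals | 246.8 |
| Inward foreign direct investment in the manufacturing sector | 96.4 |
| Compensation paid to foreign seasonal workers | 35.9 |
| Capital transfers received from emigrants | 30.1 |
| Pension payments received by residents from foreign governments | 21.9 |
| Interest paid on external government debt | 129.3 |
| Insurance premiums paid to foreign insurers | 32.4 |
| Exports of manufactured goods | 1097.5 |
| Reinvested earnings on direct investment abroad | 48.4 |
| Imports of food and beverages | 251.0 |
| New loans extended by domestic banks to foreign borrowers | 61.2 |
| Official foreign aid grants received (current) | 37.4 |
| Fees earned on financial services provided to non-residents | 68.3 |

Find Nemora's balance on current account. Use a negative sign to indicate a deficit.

Goods: -251.0 + 1097.5 - 246.8 = 599.7
Services: -32.4 + 68.3 = 35.9
Primary income: -129.3 - 35.9 + 48.4 = -116.8
Secondary income: 37.4 + 21.9 = 59.3
Current account = 599.7 + 35.9 + (-116.8) + 59.3 = 578.1
(Excluded from the current account — financial account: foreign purchases of domestic corporate bonds 258.1, inward foreign direct investment in the manufacturing sector 96.4, new loans extended by domestic banks to foreign borrowers 61.2; capital account: capital transfers received from emigrants 30.1.)

578.1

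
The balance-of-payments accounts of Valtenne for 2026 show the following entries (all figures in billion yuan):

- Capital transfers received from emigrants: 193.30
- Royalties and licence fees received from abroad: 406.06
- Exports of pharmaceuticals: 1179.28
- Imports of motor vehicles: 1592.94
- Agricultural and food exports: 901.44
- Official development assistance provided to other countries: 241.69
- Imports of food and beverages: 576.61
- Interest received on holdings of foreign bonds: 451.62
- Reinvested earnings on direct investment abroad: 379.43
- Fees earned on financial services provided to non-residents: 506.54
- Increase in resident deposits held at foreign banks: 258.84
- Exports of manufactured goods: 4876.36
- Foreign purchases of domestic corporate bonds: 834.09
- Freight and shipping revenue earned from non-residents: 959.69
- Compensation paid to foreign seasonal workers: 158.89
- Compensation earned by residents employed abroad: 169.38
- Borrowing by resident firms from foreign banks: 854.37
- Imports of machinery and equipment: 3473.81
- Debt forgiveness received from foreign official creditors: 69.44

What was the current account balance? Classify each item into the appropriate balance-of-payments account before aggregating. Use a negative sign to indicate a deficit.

3785.86

Goods: 901.44 - 1592.94 + 4876.36 - 3473.81 + 1179.28 - 576.61 = 1313.72
Services: 406.06 + 506.54 + 959.69 = 1872.29
Primary income: -158.89 + 379.43 + 169.38 + 451.62 = 841.54
Secondary income: -241.69
Current account = 1313.72 + 1872.29 + 841.54 + (-241.69) = 3785.86
(Excluded from the current account — capital account: capital transfers received from emigrants 193.30, debt forgiveness received from foreign official creditors 69.44; financial account: increase in resident deposits held at foreign banks 258.84, foreign purchases of domestic corporate bonds 834.09, borrowing by resident firms from foreign banks 854.37.)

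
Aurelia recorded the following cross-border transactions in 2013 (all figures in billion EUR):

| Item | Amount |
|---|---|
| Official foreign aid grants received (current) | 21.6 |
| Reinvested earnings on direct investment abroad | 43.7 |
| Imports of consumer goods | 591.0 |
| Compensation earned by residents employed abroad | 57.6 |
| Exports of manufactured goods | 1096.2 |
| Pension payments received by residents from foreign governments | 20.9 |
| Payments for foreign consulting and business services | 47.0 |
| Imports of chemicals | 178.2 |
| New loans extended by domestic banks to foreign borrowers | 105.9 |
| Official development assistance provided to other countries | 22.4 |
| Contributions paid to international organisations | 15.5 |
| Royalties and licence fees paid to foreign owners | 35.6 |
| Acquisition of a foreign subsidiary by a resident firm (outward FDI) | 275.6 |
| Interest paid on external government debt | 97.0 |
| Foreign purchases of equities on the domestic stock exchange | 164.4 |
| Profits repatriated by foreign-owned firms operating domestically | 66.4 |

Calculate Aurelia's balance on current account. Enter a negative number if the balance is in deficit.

186.9

Goods: -591.0 + 1096.2 - 178.2 = 327.0
Services: -47.0 - 35.6 = -82.6
Primary income: 43.7 + 57.6 - 97.0 - 66.4 = -62.1
Secondary income: -22.4 + 21.6 + 20.9 - 15.5 = 4.6
Current account = 327.0 + (-82.6) + (-62.1) + 4.6 = 186.9
(Excluded from the current account — financial account: new loans extended by domestic banks to foreign borrowers 105.9, acquisition of a foreign subsidiary by a resident firm (outward FDI) 275.6, foreign purchases of equities on the domestic stock exchange 164.4.)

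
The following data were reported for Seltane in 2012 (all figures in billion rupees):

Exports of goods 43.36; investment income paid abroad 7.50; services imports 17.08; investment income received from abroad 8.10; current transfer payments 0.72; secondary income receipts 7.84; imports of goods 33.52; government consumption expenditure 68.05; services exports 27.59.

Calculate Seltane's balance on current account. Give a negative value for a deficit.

28.07

Goods balance = 43.36 - 33.52 = 9.84
Services balance = 27.59 - 17.08 = 10.51
Trade balance (goods + services) = 9.84 + 10.51 = 20.35
Net primary income = 8.10 - 7.50 = 0.60
Net secondary income = 7.84 - 0.72 = 7.12
Current account = 20.35 + 0.60 + 7.12 = 28.07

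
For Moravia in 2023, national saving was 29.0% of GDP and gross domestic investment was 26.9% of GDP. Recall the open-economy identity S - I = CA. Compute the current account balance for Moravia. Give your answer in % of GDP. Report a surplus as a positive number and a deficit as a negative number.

2.1

CA = S - I = 29.0 - 26.9 = 2.1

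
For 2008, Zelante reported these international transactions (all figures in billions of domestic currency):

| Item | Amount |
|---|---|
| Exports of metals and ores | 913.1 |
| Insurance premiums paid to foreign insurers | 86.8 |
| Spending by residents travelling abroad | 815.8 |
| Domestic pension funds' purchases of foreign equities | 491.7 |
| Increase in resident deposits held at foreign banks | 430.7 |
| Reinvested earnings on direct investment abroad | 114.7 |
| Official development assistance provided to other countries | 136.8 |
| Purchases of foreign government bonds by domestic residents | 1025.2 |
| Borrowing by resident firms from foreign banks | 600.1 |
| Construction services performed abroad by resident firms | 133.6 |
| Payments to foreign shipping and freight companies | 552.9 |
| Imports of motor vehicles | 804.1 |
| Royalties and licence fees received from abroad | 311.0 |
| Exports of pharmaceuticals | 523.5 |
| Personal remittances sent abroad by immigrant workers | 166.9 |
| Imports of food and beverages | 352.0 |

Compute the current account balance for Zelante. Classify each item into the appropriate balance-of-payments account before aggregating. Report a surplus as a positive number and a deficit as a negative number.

-919.4

Goods: 913.1 - 352.0 - 804.1 + 523.5 = 280.5
Services: 133.6 - 86.8 + 311.0 - 552.9 - 815.8 = -1010.9
Primary income: 114.7
Secondary income: -136.8 - 166.9 = -303.7
Current account = 280.5 + (-1010.9) + 114.7 + (-303.7) = -919.4
(Excluded from the current account — financial account: domestic pension funds' purchases of foreign equities 491.7, increase in resident deposits held at foreign banks 430.7, purchases of foreign government bonds by domestic residents 1025.2, borrowing by resident firms from foreign banks 600.1.)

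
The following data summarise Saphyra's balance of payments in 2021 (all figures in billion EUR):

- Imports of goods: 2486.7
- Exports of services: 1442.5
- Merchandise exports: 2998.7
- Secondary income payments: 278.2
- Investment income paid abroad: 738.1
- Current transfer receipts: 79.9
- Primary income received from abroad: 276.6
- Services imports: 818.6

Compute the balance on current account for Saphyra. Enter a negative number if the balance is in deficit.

Goods balance = 2998.7 - 2486.7 = 512.0
Services balance = 1442.5 - 818.6 = 623.9
Trade balance (goods + services) = 512.0 + 623.9 = 1135.9
Net primary income = 276.6 - 738.1 = -461.5
Net secondary income = 79.9 - 278.2 = -198.3
Current account = 1135.9 + (-461.5) + (-198.3) = 476.1

476.1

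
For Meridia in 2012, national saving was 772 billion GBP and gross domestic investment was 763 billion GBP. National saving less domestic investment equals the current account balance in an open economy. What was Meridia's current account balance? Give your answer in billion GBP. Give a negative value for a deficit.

9

CA = S - I = 772 - 763 = 9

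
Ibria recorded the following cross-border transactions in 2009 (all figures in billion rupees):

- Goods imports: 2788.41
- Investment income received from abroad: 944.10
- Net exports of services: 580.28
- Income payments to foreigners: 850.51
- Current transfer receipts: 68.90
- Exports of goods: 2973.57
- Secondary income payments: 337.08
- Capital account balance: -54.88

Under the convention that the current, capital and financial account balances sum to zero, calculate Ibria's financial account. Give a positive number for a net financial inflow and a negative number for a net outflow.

-535.97

Goods balance = 2973.57 - 2788.41 = 185.16
Services balance = 580.28
Trade balance (goods + services) = 185.16 + 580.28 = 765.44
Net primary income = 944.10 - 850.51 = 93.59
Net secondary income = 68.90 - 337.08 = -268.18
Current account = 765.44 + 93.59 + (-268.18) = 590.85
Financial account = -(590.85 + (-54.88)) = -535.97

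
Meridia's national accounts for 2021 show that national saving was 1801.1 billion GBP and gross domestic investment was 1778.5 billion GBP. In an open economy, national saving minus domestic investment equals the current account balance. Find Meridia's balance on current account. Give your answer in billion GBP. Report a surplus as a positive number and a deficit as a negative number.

22.6

CA = S - I = 1801.1 - 1778.5 = 22.6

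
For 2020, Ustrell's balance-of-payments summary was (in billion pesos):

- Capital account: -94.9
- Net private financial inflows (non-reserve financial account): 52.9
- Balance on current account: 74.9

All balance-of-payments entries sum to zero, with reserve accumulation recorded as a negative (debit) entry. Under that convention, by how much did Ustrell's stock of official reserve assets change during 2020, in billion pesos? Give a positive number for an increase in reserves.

Official reserve transactions balance = -(74.9 + (-94.9) + 52.9) = -32.9
An accumulation of reserves is recorded as a debit (negative entry), so the change in the stock of reserves is the negative of that balance.
Change in official reserves = -(-32.9) = 32.9

32.9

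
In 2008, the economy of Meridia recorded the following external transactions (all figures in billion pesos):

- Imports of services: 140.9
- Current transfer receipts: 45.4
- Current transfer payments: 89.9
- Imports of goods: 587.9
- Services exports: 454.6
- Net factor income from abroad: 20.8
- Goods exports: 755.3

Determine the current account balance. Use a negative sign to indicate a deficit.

Goods balance = 755.3 - 587.9 = 167.4
Services balance = 454.6 - 140.9 = 313.7
Trade balance (goods + services) = 167.4 + 313.7 = 481.1
Net primary income = 20.8
Net secondary income = 45.4 - 89.9 = -44.5
Current account = 481.1 + 20.8 + (-44.5) = 457.4

457.4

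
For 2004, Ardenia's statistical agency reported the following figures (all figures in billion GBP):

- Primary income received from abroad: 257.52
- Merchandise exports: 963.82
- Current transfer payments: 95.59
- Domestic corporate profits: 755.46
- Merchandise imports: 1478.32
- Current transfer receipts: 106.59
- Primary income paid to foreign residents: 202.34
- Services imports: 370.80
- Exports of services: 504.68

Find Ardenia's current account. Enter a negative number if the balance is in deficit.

-314.44

Goods balance = 963.82 - 1478.32 = -514.50
Services balance = 504.68 - 370.80 = 133.88
Trade balance (goods + services) = -514.50 + 133.88 = -380.62
Net primary income = 257.52 - 202.34 = 55.18
Net secondary income = 106.59 - 95.59 = 11.00
Current account = -380.62 + 55.18 + 11.00 = -314.44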